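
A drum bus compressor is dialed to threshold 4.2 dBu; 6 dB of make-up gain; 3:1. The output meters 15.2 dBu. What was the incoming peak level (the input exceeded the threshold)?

19.2 dBu

Remove make-up: 15.2 − 6 = 9.2 dBu.
That's 5 dB above the 4.2 dBu threshold.
Before 3:1 compression the overshoot was 5 × 3 = 15 dB, so input = 4.2 + 15 = 19.2 dBu.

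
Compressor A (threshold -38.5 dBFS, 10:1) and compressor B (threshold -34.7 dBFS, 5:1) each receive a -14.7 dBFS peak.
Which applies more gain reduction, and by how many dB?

A: 23.8 dB over, compressed to 2.38 dB over, so 21.42 dB of GR.
B: 20 dB over, compressed to 4 dB over, so 16 dB of GR.
Difference: 5.42 dB in favour of A.

A, by 5.42 dB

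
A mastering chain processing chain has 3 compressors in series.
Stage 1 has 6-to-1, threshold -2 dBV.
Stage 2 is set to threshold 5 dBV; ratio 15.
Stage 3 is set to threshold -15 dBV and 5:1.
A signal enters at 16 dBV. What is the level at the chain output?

Stage 1: overshoot 18 dB → 18/6 = 3 dB → 1 dBV.
Stage 2: 1 dBV ≤ 5 dBV, so stage 2 doesn't engage; output 1 dBV.
Stage 3: 1 dBV is 16 dB over -15 dBV; at 5:1 that becomes 3.2 dB over, giving -11.8 dBV.

-11.8 dBV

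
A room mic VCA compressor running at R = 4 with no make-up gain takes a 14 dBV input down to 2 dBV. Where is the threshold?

Gain reduction = 14 − 2 = 12 dB; output overshoot = GR / (R − 1) = 12 / 3 = 4 dB.
Threshold = output − output overshoot = 2 − 4 = -2 dBV.

-2 dBV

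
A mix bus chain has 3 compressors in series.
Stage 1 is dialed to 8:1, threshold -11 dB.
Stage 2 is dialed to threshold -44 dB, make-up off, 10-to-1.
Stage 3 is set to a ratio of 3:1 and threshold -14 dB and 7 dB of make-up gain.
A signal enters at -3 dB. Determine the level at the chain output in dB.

Stage 1: 8 dB above -11 dB, reduced 8:1 to 1 dB above → -10 dB.
Stage 2: overshoot 34 dB → 34/10 = 3.4 dB → -40.6 dB.
Stage 3: -40.6 dB is at or below the -14 dB threshold — no compression; make-up brings it to -33.6 dB.

-33.6 dB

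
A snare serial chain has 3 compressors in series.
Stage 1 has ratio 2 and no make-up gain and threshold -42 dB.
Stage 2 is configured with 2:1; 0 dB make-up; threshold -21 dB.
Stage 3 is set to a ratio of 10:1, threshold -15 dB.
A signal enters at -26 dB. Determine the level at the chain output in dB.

Stage 1: -26 dB is 16 dB over -42 dB; at 2:1 that becomes 8 dB over, giving -34 dB.
Stage 2: below threshold (-34 ≤ -21); passes unchanged; output -34 dB.
Stage 3: -34 dB is at or below the -15 dB threshold — no compression; output -34 dB.

-34 dB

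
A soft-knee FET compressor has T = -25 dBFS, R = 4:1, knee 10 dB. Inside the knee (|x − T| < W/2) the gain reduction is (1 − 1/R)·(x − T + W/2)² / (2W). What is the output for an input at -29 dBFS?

x − T + W/2 = -29 − (-25) + 5 = 1.
GR = (1 − 1/4) × 1² / 20 = 0.75 × 1 / 20 = 0.0375 dB.
Output = -29 − 0.0375 = -29.0375 dBFS.

-29.0375 dBFS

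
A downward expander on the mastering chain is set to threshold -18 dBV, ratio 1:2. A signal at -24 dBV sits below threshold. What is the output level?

Undershoot = (-18) − (-24) = 6 dB.
At 1:2, that expands to 12 dB under threshold.
Output = -18 − 12 = -30 dBV.

-30 dBV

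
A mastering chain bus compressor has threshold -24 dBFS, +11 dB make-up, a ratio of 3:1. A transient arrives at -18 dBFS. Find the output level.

-11 dBFS

-18 dBFS sits 6 dB over threshold.
The 6 dB excess becomes 2 dB after 3:1 reduction.
So the level is -24 + 2 = -22 dBFS; make-up adds 11 dB, giving -11 dBFS.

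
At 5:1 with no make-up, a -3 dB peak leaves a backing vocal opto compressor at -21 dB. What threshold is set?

Gain reduction = -3 − (-21) = 18 dB; output overshoot = GR / (R − 1) = 18 / 4 = 4.5 dB.
Threshold = output − output overshoot = -21 − 4.5 = -25.5 dB.

-25.5 dB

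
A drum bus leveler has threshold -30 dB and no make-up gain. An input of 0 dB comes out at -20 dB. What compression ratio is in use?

Input overshoot = 0 − (-30) = 30 dB; output overshoot = -20 − (-30) = 10 dB.
Ratio = 30 / 10 = 3.

3:1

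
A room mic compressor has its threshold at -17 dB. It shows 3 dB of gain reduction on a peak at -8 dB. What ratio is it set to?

1.5:1

Input overshoot = -8 − (-17) = 9 dB.
Output overshoot = 9 − 3 = 6 dB.
Ratio = input overshoot / output overshoot = 9 / 6 = 1.5.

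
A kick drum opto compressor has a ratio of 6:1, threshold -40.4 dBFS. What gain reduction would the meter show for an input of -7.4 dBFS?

-7.4 dBFS exceeds the threshold by 33 dB.
After 6:1 compression the overshoot becomes 33/6 = 5.5 dB.
GR = overshoot in − overshoot out = 33 − 5.5 = 27.5 dB.

27.5 dB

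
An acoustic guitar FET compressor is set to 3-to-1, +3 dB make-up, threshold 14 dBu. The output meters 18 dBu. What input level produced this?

Remove make-up: 18 − 3 = 15 dBu.
The compressed level sits 15 − 14 = 1 dB over threshold.
Before 3:1 compression the overshoot was 1 × 3 = 3 dB, so input = 14 + 3 = 17 dBu.

17 dBu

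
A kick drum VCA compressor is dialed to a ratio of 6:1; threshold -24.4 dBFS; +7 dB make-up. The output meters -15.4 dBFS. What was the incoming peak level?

Before make-up, the level was -15.4 − 7 = -22.4 dBFS.
The compressed level sits -22.4 − (-24.4) = 2 dB over threshold.
Before 6:1 compression the overshoot was 2 × 6 = 12 dB, so input = -24.4 + 12 = -12.4 dBFS.

-12.4 dBFS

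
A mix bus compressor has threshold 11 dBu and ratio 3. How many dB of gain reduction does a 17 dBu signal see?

4 dB

The signal is 6 dB above threshold.
After 3:1 compression the overshoot becomes 6/3 = 2 dB.
Gain reduction = 6 − 2 = 4 dB.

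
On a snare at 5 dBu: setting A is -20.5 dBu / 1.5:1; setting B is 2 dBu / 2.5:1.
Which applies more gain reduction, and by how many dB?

A: 25.5 dB over, compressed to 17 dB over, so 8.5 dB of GR.
B: 3 dB over, compressed to 1.2 dB over, so 1.8 dB of GR.
A applies 6.7 dB more gain reduction.

A, by 6.7 dB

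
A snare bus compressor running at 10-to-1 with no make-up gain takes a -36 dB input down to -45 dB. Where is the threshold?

Let T be the threshold. Output overshoot = (input overshoot)/R, so -45 − T = (-36 − T)/10.
10·(-45 − T) = -36 − T → 9·T = -450 − (-36) = -414.
T = -414/9 = -46 dB.

-46 dB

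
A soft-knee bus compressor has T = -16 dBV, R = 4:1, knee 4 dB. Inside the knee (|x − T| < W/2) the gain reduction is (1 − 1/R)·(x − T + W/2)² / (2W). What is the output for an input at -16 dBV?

-16.375 dBV

x − T + W/2 = -16 − (-16) + 2 = 2.
GR = (1 − 1/4) × 2² / 8 = 0.75 × 4 / 8 = 0.375 dB.
Output = -16 − 0.375 = -16.375 dBV.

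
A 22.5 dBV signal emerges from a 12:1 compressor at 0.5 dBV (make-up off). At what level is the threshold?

Let T be the threshold. Output overshoot = (input overshoot)/R, so 0.5 − T = (22.5 − T)/12.
12·(0.5 − T) = 22.5 − T → 11·T = 6 − 22.5 = -16.5.
T = -16.5/11 = -1.5 dBV.

-1.5 dBV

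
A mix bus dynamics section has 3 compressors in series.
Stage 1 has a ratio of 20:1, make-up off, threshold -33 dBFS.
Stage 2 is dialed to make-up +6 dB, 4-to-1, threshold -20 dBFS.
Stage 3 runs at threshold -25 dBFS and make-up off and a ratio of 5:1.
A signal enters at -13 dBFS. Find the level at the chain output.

Stage 1: overshoot 20 dB → 20/20 = 1 dB → -32 dBFS.
Stage 2: below threshold (-32 ≤ -20); passes unchanged; make-up brings it to -26 dBFS.
Stage 3: below threshold (-26 ≤ -25); passes unchanged; output -26 dBFS.

-26 dBFS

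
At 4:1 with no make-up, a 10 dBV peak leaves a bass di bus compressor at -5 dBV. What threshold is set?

Let T be the threshold. Output overshoot = (input overshoot)/R, so -5 − T = (10 − T)/4.
4·(-5 − T) = 10 − T → 3·T = -20 − 10 = -30.
T = -30/3 = -10 dBV.

-10 dBV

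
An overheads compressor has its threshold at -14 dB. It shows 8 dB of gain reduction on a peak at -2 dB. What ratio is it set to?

3:1

Input overshoot = -2 − (-14) = 12 dB.
Output overshoot = 12 − 8 = 4 dB.
Ratio = input overshoot / output overshoot = 12 / 4 = 3.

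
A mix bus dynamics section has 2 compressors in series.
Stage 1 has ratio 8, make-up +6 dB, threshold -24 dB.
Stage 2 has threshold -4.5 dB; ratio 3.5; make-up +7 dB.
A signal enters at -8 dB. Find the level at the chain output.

-9 dB

Stage 1: overshoot 16 dB → 16/8 = 2 dB → -22 dB; +6 dB make-up → -16 dB.
Stage 2: -16 dB is at or below the -4.5 dB threshold — no compression; make-up brings it to -9 dB.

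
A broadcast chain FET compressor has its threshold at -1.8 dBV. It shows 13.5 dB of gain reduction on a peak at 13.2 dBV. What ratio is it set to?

10:1

Input overshoot = 13.2 − (-1.8) = 15 dB.
Output overshoot = 15 − 13.5 = 1.5 dB.
Ratio = input overshoot / output overshoot = 15 / 1.5 = 10.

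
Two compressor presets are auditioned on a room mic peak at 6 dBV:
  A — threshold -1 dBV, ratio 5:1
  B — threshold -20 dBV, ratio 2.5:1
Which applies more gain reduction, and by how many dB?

B, by 10 dB

A: GR = 7 − 7/5 = 5.6 dB.
B: GR = 26 − 26/2.5 = 15.6 dB.
B applies 10 dB more gain reduction.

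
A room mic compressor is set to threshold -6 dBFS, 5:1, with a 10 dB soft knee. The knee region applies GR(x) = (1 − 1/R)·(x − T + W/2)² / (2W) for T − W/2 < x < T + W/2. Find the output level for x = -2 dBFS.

x − T + W/2 = -2 − (-6) + 5 = 9.
GR = (1 − 1/5) × 9² / 20 = 0.8 × 81 / 20 = 3.24 dB.
Output = -2 − 3.24 = -5.24 dBFS.

-5.24 dBFS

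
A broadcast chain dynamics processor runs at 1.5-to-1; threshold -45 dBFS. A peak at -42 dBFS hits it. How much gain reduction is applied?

1 dB

Overshoot = -42 − (-45) = 3 dB.
After 1.5:1 compression the overshoot becomes 3/1.5 = 2 dB.
So the signal is attenuated by 3 − 2 = 1 dB.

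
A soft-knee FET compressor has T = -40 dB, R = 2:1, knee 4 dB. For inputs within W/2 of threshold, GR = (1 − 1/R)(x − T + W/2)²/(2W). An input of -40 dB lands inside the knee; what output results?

x − T + W/2 = -40 − (-40) + 2 = 2.
GR = (1 − 1/2) × 2² / 8 = 0.5 × 4 / 8 = 0.25 dB.
Output = -40 − 0.25 = -40.25 dB.

-40.25 dB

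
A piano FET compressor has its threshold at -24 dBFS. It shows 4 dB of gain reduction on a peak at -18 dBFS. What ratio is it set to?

3:1

Input overshoot = -18 − (-24) = 6 dB.
Output overshoot = 6 − 4 = 2 dB.
Ratio = input overshoot / output overshoot = 6 / 2 = 3.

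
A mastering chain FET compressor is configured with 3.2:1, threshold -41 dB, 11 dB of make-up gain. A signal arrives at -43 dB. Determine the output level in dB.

-43 dB is 2 dB below the -41 dB threshold, so no gain reduction is applied.
Make-up gain adds 11 dB: -43 + 11 = -32 dB.

-32 dB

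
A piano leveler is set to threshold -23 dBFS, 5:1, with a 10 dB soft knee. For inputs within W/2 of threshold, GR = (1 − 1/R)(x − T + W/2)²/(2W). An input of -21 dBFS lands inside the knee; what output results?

x − T + W/2 = -21 − (-23) + 5 = 7.
GR = (1 − 1/5) × 7² / 20 = 0.8 × 49 / 20 = 1.96 dB.
Output = -21 − 1.96 = -22.96 dBFS.

-22.96 dBFS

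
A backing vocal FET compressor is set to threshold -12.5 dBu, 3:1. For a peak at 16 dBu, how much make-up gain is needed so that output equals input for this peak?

19 dB

Overshoot 28.5 dB → 28.5/3 = 9.5 dB after compression, so the compressed level is -12.5 + 9.5 = -3 dBu.
Make-up = target − compressed = 16 − (-3) = 19 dB.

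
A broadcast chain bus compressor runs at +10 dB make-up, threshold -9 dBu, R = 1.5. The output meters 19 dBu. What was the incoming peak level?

Before make-up, the level was 19 − 10 = 9 dBu.
Post-compression overshoot = 9 − (-9) = 18 dB.
Before 1.5:1 compression the overshoot was 18 × 1.5 = 27 dB, so input = -9 + 27 = 18 dBu.

18 dBu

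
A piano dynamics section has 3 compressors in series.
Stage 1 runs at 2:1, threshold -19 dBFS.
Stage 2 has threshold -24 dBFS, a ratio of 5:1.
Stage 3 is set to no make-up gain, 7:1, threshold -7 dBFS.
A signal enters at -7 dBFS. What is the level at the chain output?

Stage 1: 12 dB above -19 dBFS, reduced 2:1 to 6 dB above → -13 dBFS.
Stage 2: overshoot 11 dB → 11/5 = 2.2 dB → -21.8 dBFS.
Stage 3: -21.8 dBFS is at or below the -7 dBFS threshold — no compression; output -21.8 dBFS.

-21.8 dBFS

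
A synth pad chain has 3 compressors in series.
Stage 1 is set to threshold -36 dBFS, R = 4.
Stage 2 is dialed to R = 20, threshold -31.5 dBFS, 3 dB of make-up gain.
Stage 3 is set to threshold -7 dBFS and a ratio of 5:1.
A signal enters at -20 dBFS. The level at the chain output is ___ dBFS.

-29 dBFS

Stage 1: -20 dBFS is 16 dB over -36 dBFS; at 4:1 that becomes 4 dB over, giving -32 dBFS.
Stage 2: below threshold (-32 ≤ -31.5); passes unchanged; make-up brings it to -29 dBFS.
Stage 3: -29 dBFS is at or below the -7 dBFS threshold — no compression; output -29 dBFS.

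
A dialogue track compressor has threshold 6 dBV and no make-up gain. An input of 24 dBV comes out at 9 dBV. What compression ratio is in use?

Input overshoot = 24 − 6 = 18 dB; output overshoot = 9 − 6 = 3 dB.
Ratio = 18 / 3 = 6.

6:1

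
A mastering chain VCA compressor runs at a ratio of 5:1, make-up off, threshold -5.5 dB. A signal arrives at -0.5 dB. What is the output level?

-4.5 dB

Overshoot: -0.5 − (-5.5) = 5 dB.
The 5 dB excess becomes 1 dB after 5:1 reduction.
So the level is -5.5 + 1 = -4.5 dB.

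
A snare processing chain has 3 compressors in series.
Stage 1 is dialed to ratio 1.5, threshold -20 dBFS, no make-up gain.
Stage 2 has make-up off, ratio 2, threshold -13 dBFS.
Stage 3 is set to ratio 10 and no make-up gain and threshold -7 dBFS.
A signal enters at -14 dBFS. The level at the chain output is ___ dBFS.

-16 dBFS

Stage 1: overshoot 6 dB → 6/1.5 = 4 dB → -16 dBFS.
Stage 2: -16 dBFS ≤ -13 dBFS, so stage 2 doesn't engage; output -16 dBFS.
Stage 3: -16 dBFS is at or below the -7 dBFS threshold — no compression; output -16 dBFS.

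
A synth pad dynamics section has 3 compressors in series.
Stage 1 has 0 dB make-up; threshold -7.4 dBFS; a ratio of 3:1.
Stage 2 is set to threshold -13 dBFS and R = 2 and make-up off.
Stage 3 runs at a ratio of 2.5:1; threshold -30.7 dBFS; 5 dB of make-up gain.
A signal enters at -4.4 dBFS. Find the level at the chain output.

-17.3 dBFS

Stage 1: -4.4 dBFS is 3 dB over -7.4 dBFS; at 3:1 that becomes 1 dB over, giving -6.4 dBFS.
Stage 2: -6.4 dBFS is 6.6 dB over -13 dBFS; at 2:1 that becomes 3.3 dB over, giving -9.7 dBFS.
Stage 3: 21 dB above -30.7 dBFS, reduced 2.5:1 to 8.4 dB above → -22.3 dBFS; +5 dB make-up → -17.3 dBFS.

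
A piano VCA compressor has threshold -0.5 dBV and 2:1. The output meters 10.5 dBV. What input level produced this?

21.5 dBV

That's 11 dB above the -0.5 dBV threshold.
Undo the ratio: input overshoot = 11 × 2 = 22 dB, giving input = 21.5 dBV.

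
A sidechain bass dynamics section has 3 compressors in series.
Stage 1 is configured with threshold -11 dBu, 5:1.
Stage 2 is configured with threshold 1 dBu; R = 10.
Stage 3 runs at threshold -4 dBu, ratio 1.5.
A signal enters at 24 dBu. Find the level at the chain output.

-4 dBu

Stage 1: overshoot 35 dB → 35/5 = 7 dB → -4 dBu.
Stage 2: below threshold (-4 ≤ 1); passes unchanged; output -4 dBu.
Stage 3: below threshold (-4 ≤ -4); passes unchanged; output -4 dBu.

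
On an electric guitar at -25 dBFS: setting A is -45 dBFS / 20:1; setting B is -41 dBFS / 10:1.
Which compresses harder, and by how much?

A: overshoot 20 dB → output overshoot 1 dB → GR 19 dB.
B: overshoot 16 dB → output overshoot 1.6 dB → GR 14.4 dB.
Difference: 4.6 dB in favour of A.

A, by 4.6 dB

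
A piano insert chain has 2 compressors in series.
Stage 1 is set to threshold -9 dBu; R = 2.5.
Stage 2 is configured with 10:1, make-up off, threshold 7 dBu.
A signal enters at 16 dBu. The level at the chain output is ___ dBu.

1 dBu

Stage 1: 16 dBu is 25 dB over -9 dBu; at 2.5:1 that becomes 10 dB over, giving 1 dBu.
Stage 2: 1 dBu is at or below the 7 dBu threshold — no compression; output 1 dBu.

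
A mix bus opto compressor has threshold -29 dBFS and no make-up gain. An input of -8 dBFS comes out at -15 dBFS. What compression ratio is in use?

Input overshoot = -8 − (-29) = 21 dB; output overshoot = -15 − (-29) = 14 dB.
Ratio = 21 / 14 = 1.5.

1.5:1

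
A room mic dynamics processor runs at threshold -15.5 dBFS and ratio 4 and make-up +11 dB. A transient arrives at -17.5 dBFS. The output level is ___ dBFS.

-6.5 dBFS

-17.5 dBFS is 2 dB below the -15.5 dBFS threshold, so no gain reduction is applied.
Make-up gain adds 11 dB: -17.5 + 11 = -6.5 dBFS.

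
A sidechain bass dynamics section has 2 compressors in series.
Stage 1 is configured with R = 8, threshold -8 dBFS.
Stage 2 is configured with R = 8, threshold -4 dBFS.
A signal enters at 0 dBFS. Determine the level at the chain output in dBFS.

-7 dBFS

Stage 1: 8 dB above -8 dBFS, reduced 8:1 to 1 dB above → -7 dBFS.
Stage 2: below threshold (-7 ≤ -4); passes unchanged; output -7 dBFS.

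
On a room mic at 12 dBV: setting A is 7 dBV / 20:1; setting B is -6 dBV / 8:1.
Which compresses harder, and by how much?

B, by 11 dB

A: overshoot 5 dB → output overshoot 0.25 dB → GR 4.75 dB.
B: overshoot 18 dB → output overshoot 2.25 dB → GR 15.75 dB.
B applies 11 dB more gain reduction.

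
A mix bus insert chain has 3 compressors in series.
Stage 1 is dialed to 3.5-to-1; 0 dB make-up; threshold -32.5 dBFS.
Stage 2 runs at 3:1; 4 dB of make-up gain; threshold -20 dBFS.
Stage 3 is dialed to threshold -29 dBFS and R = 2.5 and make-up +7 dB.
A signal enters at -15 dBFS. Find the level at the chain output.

-19.8 dBFS

Stage 1: -15 dBFS is 17.5 dB over -32.5 dBFS; at 3.5:1 that becomes 5 dB over, giving -27.5 dBFS.
Stage 2: -27.5 dBFS is at or below the -20 dBFS threshold — no compression; make-up brings it to -23.5 dBFS.
Stage 3: 5.5 dB above -29 dBFS, reduced 2.5:1 to 2.2 dB above → -26.8 dBFS; +7 dB make-up → -19.8 dBFS.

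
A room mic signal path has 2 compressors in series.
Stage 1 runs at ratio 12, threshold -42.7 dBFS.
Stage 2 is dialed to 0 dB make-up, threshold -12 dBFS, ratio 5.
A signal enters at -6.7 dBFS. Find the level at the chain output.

Stage 1: overshoot 36 dB → 36/12 = 3 dB → -39.7 dBFS.
Stage 2: below threshold (-39.7 ≤ -12); passes unchanged; output -39.7 dBFS.

-39.7 dBFS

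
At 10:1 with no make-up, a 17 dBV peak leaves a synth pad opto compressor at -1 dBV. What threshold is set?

Let T be the threshold. Output overshoot = (input overshoot)/R, so -1 − T = (17 − T)/10.
10·(-1 − T) = 17 − T → 9·T = -10 − 17 = -27.
T = -27/9 = -3 dBV.

-3 dBV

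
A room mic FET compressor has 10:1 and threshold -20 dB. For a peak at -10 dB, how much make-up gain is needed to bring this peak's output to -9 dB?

10 dB

The peak compresses to -20 + 10/10 = -19 dB.
To reach -9 dB requires -9 − (-19) = 10 dB of make-up.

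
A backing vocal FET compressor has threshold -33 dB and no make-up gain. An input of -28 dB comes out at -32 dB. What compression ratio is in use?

5:1

Input overshoot = -28 − (-33) = 5 dB; output overshoot = -32 − (-33) = 1 dB.
Ratio = 5 / 1 = 5.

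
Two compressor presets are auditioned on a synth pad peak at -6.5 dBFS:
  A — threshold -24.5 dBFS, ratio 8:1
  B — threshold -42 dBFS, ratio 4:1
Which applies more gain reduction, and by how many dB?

B, by 10.875 dB

A: 18 dB over, compressed to 2.25 dB over, so 15.75 dB of GR.
B: 35.5 dB over, compressed to 8.875 dB over, so 26.625 dB of GR.
B applies 10.875 dB more gain reduction.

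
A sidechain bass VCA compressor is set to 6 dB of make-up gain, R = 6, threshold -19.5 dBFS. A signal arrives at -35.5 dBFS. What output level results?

-35.5 dBFS is 16 dB below the -19.5 dBFS threshold, so no gain reduction is applied.
Make-up gain adds 6 dB: -35.5 + 6 = -29.5 dBFS.

-29.5 dBFS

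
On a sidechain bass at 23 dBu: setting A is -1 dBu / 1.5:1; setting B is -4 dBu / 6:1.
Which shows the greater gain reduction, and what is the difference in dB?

A: 24 dB over, compressed to 16 dB over, so 8 dB of GR.
B: 27 dB over, compressed to 4.5 dB over, so 22.5 dB of GR.
B reduces 14.5 dB more.

B, by 14.5 dB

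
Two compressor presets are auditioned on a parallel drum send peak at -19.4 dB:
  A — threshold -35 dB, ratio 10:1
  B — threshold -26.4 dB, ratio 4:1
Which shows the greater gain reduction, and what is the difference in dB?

A: overshoot 15.6 dB → output overshoot 1.56 dB → GR 14.04 dB.
B: overshoot 7 dB → output overshoot 1.75 dB → GR 5.25 dB.
A applies 8.79 dB more gain reduction.

A, by 8.79 dB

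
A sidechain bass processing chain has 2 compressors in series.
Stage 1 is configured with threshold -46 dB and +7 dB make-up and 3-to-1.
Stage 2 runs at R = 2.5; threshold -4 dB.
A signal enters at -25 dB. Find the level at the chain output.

-32 dB

Stage 1: -25 dB is 21 dB over -46 dB; at 3:1 that becomes 7 dB over, giving -39 dB; +7 dB make-up → -32 dB.
Stage 2: -32 dB is at or below the -4 dB threshold — no compression; output -32 dB.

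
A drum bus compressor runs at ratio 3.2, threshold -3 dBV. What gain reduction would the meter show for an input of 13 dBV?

11 dB

The signal is 16 dB above threshold.
After 3.2:1 compression the overshoot becomes 16/3.2 = 5 dB.
So the signal is attenuated by 16 − 5 = 11 dB.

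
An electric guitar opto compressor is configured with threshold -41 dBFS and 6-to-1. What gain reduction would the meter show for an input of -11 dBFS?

Overshoot = -11 − (-41) = 30 dB.
At 6:1, output sits 30/6 = 5 dB above threshold.
Gain reduction = 30 − 5 = 25 dB.

25 dB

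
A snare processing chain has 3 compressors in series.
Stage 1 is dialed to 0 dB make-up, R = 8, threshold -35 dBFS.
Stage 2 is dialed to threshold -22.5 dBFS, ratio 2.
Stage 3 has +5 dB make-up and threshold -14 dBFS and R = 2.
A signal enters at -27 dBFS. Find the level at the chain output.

-29 dBFS

Stage 1: overshoot 8 dB → 8/8 = 1 dB → -34 dBFS.
Stage 2: -34 dBFS is at or below the -22.5 dBFS threshold — no compression; output -34 dBFS.
Stage 3: -34 dBFS is at or below the -14 dBFS threshold — no compression; make-up brings it to -29 dBFS.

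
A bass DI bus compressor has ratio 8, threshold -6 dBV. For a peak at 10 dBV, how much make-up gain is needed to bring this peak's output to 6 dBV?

10 dB

Without make-up, output = threshold + overshoot/8 = -6 + 2 = -4 dBV.
Gap to target: 10 dB.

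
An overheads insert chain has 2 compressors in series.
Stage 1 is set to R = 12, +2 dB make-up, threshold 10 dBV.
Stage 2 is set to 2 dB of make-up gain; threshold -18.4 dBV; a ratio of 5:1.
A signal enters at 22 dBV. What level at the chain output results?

Stage 1: 22 dBV is 12 dB over 10 dBV; at 12:1 that becomes 1 dB over, giving 11 dBV; +2 dB make-up → 13 dBV.
Stage 2: overshoot 31.4 dB → 31.4/5 = 6.28 dB → -12.12 dBV; +2 dB make-up → -10.12 dBV.

-10.12 dBV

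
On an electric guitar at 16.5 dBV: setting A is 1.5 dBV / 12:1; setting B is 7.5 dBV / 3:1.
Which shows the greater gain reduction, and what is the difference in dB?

A: GR = 15 − 15/12 = 13.75 dB.
B: GR = 9 − 9/3 = 6 dB.
A applies 7.75 dB more gain reduction.

A, by 7.75 dB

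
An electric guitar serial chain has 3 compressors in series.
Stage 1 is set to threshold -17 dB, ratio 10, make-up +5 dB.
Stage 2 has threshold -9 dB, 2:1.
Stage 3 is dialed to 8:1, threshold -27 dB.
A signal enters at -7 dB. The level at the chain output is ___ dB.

-25 dB

Stage 1: -7 dB is 10 dB over -17 dB; at 10:1 that becomes 1 dB over, giving -16 dB; +5 dB make-up → -11 dB.
Stage 2: below threshold (-11 ≤ -9); passes unchanged; output -11 dB.
Stage 3: overshoot 16 dB → 16/8 = 2 dB → -25 dB.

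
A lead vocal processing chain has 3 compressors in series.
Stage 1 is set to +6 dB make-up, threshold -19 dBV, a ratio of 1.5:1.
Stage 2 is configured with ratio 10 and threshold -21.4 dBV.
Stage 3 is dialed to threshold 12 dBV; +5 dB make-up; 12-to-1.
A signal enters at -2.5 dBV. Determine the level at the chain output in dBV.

Stage 1: -2.5 dBV is 16.5 dB over -19 dBV; at 1.5:1 that becomes 11 dB over, giving -8 dBV; +6 dB make-up → -2 dBV.
Stage 2: overshoot 19.4 dB → 19.4/10 = 1.94 dB → -19.46 dBV.
Stage 3: -19.46 dBV ≤ 12 dBV, so stage 3 doesn't engage; make-up brings it to -14.46 dBV.

-14.46 dBV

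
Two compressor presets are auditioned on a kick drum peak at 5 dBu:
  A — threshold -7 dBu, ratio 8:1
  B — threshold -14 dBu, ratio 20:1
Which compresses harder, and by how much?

B, by 7.55 dB

A: GR = 12 − 12/8 = 10.5 dB.
B: GR = 19 − 19/20 = 18.05 dB.
B applies 7.55 dB more gain reduction.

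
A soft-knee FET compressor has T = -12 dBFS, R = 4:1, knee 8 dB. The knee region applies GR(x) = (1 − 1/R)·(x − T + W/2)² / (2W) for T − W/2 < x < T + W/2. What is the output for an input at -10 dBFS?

-11.6875 dBFS

x − T + W/2 = -10 − (-12) + 4 = 6.
GR = (1 − 1/4) × 6² / 16 = 0.75 × 36 / 16 = 1.6875 dB.
Output = -10 − 1.6875 = -11.6875 dBFS.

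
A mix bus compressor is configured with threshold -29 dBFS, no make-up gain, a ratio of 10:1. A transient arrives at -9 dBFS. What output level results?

-27 dBFS

Overshoot: -9 − (-29) = 20 dB.
At 10:1 the overshoot is divided by 10, leaving 2 dB above threshold.
Output = -29 + 2 = -27 dBFS.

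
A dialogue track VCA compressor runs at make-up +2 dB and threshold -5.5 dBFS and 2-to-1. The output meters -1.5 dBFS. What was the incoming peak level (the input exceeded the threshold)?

Remove make-up: -1.5 − 2 = -3.5 dBFS.
The compressed level sits -3.5 − (-5.5) = 2 dB over threshold.
Input overshoot = R × output overshoot = 4 dB → input = -5.5 + 4 = -1.5 dBFS.

-1.5 dBFS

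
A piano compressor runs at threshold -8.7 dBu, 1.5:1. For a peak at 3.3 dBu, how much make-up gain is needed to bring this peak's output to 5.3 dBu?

6 dB

Without make-up, output = threshold + overshoot/1.5 = -8.7 + 8 = -0.7 dBu.
Gap to target: 6 dB.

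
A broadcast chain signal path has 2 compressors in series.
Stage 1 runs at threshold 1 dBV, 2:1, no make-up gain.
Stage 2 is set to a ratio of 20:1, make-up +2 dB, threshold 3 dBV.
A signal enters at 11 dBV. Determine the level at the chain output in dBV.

Stage 1: overshoot 10 dB → 10/2 = 5 dB → 6 dBV.
Stage 2: overshoot 3 dB → 3/20 = 0.15 dB → 3.15 dBV; +2 dB make-up → 5.15 dBV.

5.15 dBV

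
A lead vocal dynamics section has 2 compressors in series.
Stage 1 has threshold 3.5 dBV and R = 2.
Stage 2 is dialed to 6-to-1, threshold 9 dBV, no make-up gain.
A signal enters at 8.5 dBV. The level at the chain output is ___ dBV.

Stage 1: 8.5 dBV is 5 dB over 3.5 dBV; at 2:1 that becomes 2.5 dB over, giving 6 dBV.
Stage 2: 6 dBV ≤ 9 dBV, so stage 2 doesn't engage; output 6 dBV.

6 dBV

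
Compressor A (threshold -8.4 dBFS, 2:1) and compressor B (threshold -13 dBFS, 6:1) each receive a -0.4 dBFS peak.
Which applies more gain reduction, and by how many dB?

A: 8 dB over, compressed to 4 dB over, so 4 dB of GR.
B: 12.6 dB over, compressed to 2.1 dB over, so 10.5 dB of GR.
B reduces 6.5 dB more.

B, by 6.5 dB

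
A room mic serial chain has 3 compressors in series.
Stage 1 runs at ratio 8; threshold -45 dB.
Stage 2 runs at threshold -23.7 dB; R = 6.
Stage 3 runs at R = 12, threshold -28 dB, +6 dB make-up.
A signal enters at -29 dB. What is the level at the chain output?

-37 dB

Stage 1: 16 dB above -45 dB, reduced 8:1 to 2 dB above → -43 dB.
Stage 2: -43 dB is at or below the -23.7 dB threshold — no compression; output -43 dB.
Stage 3: -43 dB is at or below the -28 dB threshold — no compression; make-up brings it to -37 dB.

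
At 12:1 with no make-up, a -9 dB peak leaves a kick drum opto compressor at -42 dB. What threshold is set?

Let T be the threshold. Output overshoot = (input overshoot)/R, so -42 − T = (-9 − T)/12.
12·(-42 − T) = -9 − T → 11·T = -504 − (-9) = -495.
T = -495/11 = -45 dB.

-45 dB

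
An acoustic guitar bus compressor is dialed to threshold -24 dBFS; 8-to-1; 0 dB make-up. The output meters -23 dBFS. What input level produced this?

That's 1 dB above the -24 dBFS threshold.
Undo the ratio: input overshoot = 1 × 8 = 8 dB, giving input = -16 dBFS.

-16 dBFS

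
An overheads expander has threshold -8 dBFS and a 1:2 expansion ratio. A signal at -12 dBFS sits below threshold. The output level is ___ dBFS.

The input is 4 dB below the -8 dBFS threshold.
A 1:2 expander multiplies undershoot by 2: 4 × 2 = 8 dB below threshold.
Output = -8 − 8 = -16 dBFS.

-16 dBFS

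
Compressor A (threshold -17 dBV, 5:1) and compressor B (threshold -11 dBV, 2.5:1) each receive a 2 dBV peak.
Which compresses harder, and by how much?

A, by 7.4 dB

A: 19 dB over, compressed to 3.8 dB over, so 15.2 dB of GR.
B: 13 dB over, compressed to 5.2 dB over, so 7.8 dB of GR.
A applies 7.4 dB more gain reduction.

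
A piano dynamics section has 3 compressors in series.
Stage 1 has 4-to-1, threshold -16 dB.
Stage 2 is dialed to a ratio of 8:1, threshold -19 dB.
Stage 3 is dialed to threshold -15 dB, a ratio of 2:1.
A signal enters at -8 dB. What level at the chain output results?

Stage 1: 8 dB above -16 dB, reduced 4:1 to 2 dB above → -14 dB.
Stage 2: -14 dB is 5 dB over -19 dB; at 8:1 that becomes 0.625 dB over, giving -18.375 dB.
Stage 3: below threshold (-18.375 ≤ -15); passes unchanged; output -18.375 dB.

-18.375 dB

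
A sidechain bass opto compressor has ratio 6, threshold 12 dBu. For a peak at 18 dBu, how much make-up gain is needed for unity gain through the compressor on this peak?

Overshoot 6 dB → 6/6 = 1 dB after compression, so the compressed level is 12 + 1 = 13 dBu.
Make-up = target − compressed = 18 − 13 = 5 dB.

5 dB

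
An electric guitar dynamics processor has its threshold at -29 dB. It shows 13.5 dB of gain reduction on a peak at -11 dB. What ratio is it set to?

Input overshoot = -11 − (-29) = 18 dB.
Output overshoot = 18 − 13.5 = 4.5 dB.
Ratio = input overshoot / output overshoot = 18 / 4.5 = 4.

4:1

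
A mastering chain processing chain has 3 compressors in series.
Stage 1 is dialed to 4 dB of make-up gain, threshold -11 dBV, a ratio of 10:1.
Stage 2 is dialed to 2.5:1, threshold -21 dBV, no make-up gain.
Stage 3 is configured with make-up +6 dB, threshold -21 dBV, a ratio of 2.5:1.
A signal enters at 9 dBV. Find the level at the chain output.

-12.44 dBV

Stage 1: 20 dB above -11 dBV, reduced 10:1 to 2 dB above → -9 dBV; +4 dB make-up → -5 dBV.
Stage 2: overshoot 16 dB → 16/2.5 = 6.4 dB → -14.6 dBV.
Stage 3: -14.6 dBV is 6.4 dB over -21 dBV; at 2.5:1 that becomes 2.56 dB over, giving -18.44 dBV; +6 dB make-up → -12.44 dBV.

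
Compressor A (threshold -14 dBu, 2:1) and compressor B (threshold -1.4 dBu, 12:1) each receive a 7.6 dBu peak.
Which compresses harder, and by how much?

A: 21.6 dB over, compressed to 10.8 dB over, so 10.8 dB of GR.
B: 9 dB over, compressed to 0.75 dB over, so 8.25 dB of GR.
Difference: 2.55 dB in favour of A.

A, by 2.55 dB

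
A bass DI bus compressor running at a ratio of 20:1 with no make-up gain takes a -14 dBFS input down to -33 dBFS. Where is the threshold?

Gain reduction = -14 − (-33) = 19 dB; output overshoot = GR / (R − 1) = 19 / 19 = 1 dB.
Threshold = output − output overshoot = -33 − 1 = -34 dBFS.

-34 dBFS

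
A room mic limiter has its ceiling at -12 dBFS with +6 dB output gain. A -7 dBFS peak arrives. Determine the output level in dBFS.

A brickwall limiter is an ∞:1 compressor: any input above the ceiling is clamped to -12 dBFS.
Output gain then adds 6 dB: -12 + 6 = -6 dBFS.

-6 dBFS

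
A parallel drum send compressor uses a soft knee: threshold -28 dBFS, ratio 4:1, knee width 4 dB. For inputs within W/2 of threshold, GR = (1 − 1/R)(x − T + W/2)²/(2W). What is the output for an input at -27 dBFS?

-27.84375 dBFS

x − T + W/2 = -27 − (-28) + 2 = 3.
GR = (1 − 1/4) × 3² / 8 = 0.75 × 9 / 8 = 0.84375 dB.
Output = -27 − 0.84375 = -27.84375 dBFS.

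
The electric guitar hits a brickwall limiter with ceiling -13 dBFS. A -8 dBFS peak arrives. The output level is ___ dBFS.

A brickwall limiter is an ∞:1 compressor: any input above the ceiling is clamped to -13 dBFS.

-13 dBFS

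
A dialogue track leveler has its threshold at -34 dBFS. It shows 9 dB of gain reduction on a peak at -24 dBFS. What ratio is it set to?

Input overshoot = -24 − (-34) = 10 dB.
Output overshoot = 10 − 9 = 1 dB.
Ratio = input overshoot / output overshoot = 10 / 1 = 10.

10:1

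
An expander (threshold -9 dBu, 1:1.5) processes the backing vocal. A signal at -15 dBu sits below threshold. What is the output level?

The input is 6 dB below the -9 dBu threshold.
A 1:1.5 expander multiplies undershoot by 1.5: 6 × 1.5 = 9 dB below threshold.
Output = -9 − 9 = -18 dBu.

-18 dBu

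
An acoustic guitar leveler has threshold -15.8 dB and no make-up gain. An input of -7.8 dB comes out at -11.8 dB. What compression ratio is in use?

2:1

Input overshoot = -7.8 − (-15.8) = 8 dB; output overshoot = -11.8 − (-15.8) = 4 dB.
Ratio = 8 / 4 = 2.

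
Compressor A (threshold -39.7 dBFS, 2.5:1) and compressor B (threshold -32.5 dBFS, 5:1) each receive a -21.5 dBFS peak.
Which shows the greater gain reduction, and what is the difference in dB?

A, by 2.12 dB

A: GR = 18.2 − 18.2/2.5 = 10.92 dB.
B: GR = 11 − 11/5 = 8.8 dB.
A applies 2.12 dB more gain reduction.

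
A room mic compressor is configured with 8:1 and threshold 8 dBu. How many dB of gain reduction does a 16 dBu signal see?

Overshoot = 16 − 8 = 8 dB.
A 8:1 ratio leaves 1 dB of that excess.
GR = overshoot in − overshoot out = 8 − 1 = 7 dB.

7 dB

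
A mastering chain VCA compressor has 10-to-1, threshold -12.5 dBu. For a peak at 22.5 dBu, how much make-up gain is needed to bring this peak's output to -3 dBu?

Overshoot 35 dB → 35/10 = 3.5 dB after compression, so the compressed level is -12.5 + 3.5 = -9 dBu.
Make-up = target − compressed = -3 − (-9) = 6 dB.

6 dB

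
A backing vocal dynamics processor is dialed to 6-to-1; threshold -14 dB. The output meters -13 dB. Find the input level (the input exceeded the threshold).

The compressed level sits -13 − (-14) = 1 dB over threshold.
Before 6:1 compression the overshoot was 1 × 6 = 6 dB, so input = -14 + 6 = -8 dB.

-8 dB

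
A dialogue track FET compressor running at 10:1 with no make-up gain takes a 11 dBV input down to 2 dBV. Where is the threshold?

1 dBV

Input is 10 dB above T (since output overshoot × R = input overshoot: (2 − T)·10 = 11 − T gives T = 1 dBV).
Check: 1 + (11 − 1)/10 = 1 + 1 = 2 dBV. ✓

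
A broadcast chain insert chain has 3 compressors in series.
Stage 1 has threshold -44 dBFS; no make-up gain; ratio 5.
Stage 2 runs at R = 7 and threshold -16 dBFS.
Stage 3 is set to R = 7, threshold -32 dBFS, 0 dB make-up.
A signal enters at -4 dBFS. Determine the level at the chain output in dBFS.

-36 dBFS

Stage 1: 40 dB above -44 dBFS, reduced 5:1 to 8 dB above → -36 dBFS.
Stage 2: -36 dBFS is at or below the -16 dBFS threshold — no compression; output -36 dBFS.
Stage 3: below threshold (-36 ≤ -32); passes unchanged; output -36 dBFS.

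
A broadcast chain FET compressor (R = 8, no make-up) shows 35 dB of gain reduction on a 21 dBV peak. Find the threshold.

Input is 40 dB above T (since output overshoot × R = input overshoot: (-14 − T)·8 = 21 − T gives T = -19 dBV).
Check: -19 + (21 − (-19))/8 = -19 + 5 = -14 dBV. ✓

-19 dBV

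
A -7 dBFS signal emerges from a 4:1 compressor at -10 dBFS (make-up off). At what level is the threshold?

-11 dBFS

Gain reduction = -7 − (-10) = 3 dB; output overshoot = GR / (R − 1) = 3 / 3 = 1 dB.
Threshold = output − output overshoot = -10 − 1 = -11 dBFS.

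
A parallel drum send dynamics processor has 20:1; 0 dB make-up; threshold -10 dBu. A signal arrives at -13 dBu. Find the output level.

-13 dBu

-13 dBu is 3 dB below the -10 dBu threshold, so no gain reduction is applied.
Output = input = -13 dBu.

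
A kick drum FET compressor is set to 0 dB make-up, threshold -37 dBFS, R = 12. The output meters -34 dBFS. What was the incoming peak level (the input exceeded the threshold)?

-1 dBFS

Post-compression overshoot = -34 − (-37) = 3 dB.
Input overshoot = R × output overshoot = 36 dB → input = -37 + 36 = -1 dBFS.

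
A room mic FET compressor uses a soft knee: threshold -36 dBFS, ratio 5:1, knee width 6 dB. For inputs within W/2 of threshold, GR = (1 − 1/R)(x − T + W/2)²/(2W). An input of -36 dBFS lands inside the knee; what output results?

x − T + W/2 = -36 − (-36) + 3 = 3.
GR = (1 − 1/5) × 3² / 12 = 0.8 × 9 / 12 = 0.6 dB.
Output = -36 − 0.6 = -36.6 dBFS.

-36.6 dBFS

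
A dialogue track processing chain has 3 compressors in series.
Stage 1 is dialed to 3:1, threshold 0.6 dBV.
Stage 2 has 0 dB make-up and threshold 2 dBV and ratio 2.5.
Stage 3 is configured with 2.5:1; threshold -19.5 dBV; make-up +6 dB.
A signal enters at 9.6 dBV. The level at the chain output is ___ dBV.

Stage 1: overshoot 9 dB → 9/3 = 3 dB → 3.6 dBV.
Stage 2: overshoot 1.6 dB → 1.6/2.5 = 0.64 dB → 2.64 dBV.
Stage 3: 2.64 dBV is 22.14 dB over -19.5 dBV; at 2.5:1 that becomes 8.856 dB over, giving -10.644 dBV; +6 dB make-up → -4.644 dBV.

-4.644 dBV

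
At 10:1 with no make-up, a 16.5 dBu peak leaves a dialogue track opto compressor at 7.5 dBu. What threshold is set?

Input is 10 dB above T (since output overshoot × R = input overshoot: (7.5 − T)·10 = 16.5 − T gives T = 6.5 dBu).
Check: 6.5 + (16.5 − 6.5)/10 = 6.5 + 1 = 7.5 dBu. ✓

6.5 dBu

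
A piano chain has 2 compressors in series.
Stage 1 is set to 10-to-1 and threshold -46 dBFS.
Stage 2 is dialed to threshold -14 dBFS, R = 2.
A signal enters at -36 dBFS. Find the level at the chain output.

Stage 1: 10 dB above -46 dBFS, reduced 10:1 to 1 dB above → -45 dBFS.
Stage 2: -45 dBFS is at or below the -14 dBFS threshold — no compression; output -45 dBFS.

-45 dBFS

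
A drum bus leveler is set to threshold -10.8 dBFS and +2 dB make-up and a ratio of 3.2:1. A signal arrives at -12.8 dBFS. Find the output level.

-10.8 dBFS

-12.8 dBFS is 2 dB below the -10.8 dBFS threshold, so no gain reduction is applied.
Make-up gain adds 2 dB: -12.8 + 2 = -10.8 dBFS.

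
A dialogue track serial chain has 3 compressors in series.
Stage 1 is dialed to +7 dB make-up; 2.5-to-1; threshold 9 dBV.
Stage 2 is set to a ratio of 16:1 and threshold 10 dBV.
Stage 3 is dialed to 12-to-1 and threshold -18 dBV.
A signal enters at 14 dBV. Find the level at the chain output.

Stage 1: 5 dB above 9 dBV, reduced 2.5:1 to 2 dB above → 11 dBV; +7 dB make-up → 18 dBV.
Stage 2: 8 dB above 10 dBV, reduced 16:1 to 0.5 dB above → 10.5 dBV.
Stage 3: 28.5 dB above -18 dBV, reduced 12:1 to 2.375 dB above → -15.625 dBV.

-15.625 dBV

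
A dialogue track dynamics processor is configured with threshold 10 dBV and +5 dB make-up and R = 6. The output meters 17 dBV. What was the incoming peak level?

22 dBV

Before make-up, the level was 17 − 5 = 12 dBV.
The compressed level sits 12 − 10 = 2 dB over threshold.
Before 6:1 compression the overshoot was 2 × 6 = 12 dB, so input = 10 + 12 = 22 dBV.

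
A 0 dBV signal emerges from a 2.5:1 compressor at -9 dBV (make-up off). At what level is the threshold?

-15 dBV

Gain reduction = 0 − (-9) = 9 dB; output overshoot = GR / (R − 1) = 9 / 1.5 = 6 dB.
Threshold = output − output overshoot = -9 − 6 = -15 dBV.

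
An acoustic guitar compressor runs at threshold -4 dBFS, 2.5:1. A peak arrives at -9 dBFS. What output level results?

-9 dBFS is 5 dB below the -4 dBFS threshold, so no gain reduction is applied.
Output = input = -9 dBFS.

-9 dBFS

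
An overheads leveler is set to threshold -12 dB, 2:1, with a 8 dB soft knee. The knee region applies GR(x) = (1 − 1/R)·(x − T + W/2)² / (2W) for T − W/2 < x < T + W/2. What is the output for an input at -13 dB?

x − T + W/2 = -13 − (-12) + 4 = 3.
GR = (1 − 1/2) × 3² / 16 = 0.5 × 9 / 16 = 0.28125 dB.
Output = -13 − 0.28125 = -13.28125 dB.

-13.28125 dB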